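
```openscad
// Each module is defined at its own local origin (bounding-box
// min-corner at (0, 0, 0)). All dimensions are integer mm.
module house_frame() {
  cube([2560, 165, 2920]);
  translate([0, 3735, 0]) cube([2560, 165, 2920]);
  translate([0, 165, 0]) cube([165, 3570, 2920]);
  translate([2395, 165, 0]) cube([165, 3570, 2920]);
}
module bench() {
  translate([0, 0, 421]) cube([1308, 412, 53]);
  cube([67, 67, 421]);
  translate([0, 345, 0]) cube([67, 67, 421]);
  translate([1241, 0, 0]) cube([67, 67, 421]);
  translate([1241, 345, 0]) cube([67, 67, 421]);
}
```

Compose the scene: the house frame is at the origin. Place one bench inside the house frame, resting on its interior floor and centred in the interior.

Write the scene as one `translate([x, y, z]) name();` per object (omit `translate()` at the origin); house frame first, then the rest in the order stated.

house_frame();
translate([626, 1744, 0]) bench();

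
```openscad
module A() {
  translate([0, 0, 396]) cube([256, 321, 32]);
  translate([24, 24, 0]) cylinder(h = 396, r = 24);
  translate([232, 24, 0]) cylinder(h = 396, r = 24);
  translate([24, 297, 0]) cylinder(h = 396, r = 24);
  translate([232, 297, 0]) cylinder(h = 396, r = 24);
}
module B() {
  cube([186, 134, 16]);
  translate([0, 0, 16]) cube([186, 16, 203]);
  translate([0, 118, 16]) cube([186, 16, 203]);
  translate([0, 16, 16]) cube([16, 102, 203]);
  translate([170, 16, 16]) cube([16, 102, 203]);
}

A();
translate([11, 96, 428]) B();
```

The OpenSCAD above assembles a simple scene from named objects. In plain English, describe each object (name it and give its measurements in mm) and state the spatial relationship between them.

A is a simple wooden stool: a rectangular seat 256 mm (x) by 321 mm (y), 32 mm thick, top face at z = 428 mm, on four round legs, each 48 mm in diameter. The legs rest on z = 0, each leg's axis is inset half a diameter from the nearest pair of seat edges (so the leg's bounding box is flush with the corner).

B is an open storage box with external size 186×134×219 mm and wall thickness 16 mm (the base is also 16 mm thick). The base covers the whole footprint; the four walls stand on the base, with the y-facing walls full-width and the x-facing walls fitting between their inner faces.

The open box is on top of the stool.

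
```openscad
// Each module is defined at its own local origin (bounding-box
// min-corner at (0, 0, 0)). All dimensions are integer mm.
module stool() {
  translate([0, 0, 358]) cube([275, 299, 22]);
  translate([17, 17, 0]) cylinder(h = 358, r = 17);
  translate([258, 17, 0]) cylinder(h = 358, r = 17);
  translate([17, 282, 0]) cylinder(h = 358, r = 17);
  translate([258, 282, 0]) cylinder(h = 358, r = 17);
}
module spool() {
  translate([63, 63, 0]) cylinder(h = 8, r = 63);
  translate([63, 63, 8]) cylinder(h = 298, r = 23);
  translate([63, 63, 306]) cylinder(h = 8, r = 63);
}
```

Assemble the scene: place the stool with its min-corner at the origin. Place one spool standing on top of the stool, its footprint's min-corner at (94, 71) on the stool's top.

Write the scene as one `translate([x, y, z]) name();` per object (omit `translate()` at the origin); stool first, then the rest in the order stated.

stool();
translate([94, 71, 380]) spool();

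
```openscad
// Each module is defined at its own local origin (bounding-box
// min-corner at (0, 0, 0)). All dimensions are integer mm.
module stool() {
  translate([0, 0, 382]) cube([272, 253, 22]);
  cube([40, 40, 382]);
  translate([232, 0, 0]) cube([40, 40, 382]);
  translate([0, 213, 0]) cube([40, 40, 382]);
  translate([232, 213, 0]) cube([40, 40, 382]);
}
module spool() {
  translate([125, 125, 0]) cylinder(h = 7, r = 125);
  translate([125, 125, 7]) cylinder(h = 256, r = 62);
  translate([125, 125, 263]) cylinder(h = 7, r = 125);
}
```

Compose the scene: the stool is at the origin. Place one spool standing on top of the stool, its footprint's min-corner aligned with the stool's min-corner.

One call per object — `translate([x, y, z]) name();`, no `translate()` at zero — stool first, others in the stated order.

stool();
translate([0, 0, 404]) spool();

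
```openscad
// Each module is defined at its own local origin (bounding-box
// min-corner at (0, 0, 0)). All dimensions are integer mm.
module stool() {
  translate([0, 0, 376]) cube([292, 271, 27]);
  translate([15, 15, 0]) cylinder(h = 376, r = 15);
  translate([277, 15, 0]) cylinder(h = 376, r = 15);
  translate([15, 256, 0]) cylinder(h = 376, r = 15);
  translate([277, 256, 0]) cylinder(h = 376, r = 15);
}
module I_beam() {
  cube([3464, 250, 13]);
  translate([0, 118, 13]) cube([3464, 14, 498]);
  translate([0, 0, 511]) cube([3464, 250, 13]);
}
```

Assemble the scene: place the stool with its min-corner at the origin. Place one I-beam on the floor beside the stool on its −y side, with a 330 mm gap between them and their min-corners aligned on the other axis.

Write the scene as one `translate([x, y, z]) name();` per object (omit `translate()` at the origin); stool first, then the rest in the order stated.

stool();
translate([0, -580, 0]) I_beam();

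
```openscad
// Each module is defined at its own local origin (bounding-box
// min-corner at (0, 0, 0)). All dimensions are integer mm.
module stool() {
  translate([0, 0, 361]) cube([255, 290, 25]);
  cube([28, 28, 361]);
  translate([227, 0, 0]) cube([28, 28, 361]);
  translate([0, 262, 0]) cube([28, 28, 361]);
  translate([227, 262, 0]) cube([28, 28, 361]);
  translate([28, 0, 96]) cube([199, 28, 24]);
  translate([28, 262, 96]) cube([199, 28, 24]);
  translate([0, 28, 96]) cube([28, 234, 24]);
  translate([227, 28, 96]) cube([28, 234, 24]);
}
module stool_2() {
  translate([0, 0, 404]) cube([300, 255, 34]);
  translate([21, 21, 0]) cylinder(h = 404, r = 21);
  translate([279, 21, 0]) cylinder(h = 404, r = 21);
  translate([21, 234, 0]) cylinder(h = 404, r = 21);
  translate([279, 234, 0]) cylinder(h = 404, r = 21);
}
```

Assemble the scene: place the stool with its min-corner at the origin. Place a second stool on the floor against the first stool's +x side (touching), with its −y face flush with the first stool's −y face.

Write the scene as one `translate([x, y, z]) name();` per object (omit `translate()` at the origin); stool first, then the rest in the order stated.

stool();
translate([255, 0, 0]) stool_2();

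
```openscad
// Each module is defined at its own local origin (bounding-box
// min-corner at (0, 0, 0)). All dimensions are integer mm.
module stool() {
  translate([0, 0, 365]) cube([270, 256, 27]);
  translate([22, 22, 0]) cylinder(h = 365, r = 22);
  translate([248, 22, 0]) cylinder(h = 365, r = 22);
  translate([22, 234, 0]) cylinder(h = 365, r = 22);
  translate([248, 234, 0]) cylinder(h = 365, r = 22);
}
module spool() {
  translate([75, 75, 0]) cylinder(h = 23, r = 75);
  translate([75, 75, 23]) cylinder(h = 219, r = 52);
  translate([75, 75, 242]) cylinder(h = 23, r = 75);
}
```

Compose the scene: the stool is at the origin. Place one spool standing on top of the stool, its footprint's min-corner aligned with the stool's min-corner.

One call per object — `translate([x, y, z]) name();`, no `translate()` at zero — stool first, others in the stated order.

stool();
translate([0, 0, 392]) spool();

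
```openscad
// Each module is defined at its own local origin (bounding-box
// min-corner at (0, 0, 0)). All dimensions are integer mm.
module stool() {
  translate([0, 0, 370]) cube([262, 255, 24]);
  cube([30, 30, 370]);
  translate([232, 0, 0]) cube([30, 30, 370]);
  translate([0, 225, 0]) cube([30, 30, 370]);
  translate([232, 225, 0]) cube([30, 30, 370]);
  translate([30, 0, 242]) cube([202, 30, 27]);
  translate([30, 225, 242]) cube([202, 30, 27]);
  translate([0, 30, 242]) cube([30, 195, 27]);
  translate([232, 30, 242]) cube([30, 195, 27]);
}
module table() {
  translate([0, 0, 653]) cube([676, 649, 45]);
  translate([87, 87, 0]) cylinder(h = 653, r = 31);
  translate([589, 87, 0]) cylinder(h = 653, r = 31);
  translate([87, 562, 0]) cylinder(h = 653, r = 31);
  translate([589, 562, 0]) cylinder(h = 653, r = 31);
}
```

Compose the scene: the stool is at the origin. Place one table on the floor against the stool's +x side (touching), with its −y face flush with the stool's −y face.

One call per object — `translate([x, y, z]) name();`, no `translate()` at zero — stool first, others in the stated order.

stool();
translate([262, 0, 0]) table();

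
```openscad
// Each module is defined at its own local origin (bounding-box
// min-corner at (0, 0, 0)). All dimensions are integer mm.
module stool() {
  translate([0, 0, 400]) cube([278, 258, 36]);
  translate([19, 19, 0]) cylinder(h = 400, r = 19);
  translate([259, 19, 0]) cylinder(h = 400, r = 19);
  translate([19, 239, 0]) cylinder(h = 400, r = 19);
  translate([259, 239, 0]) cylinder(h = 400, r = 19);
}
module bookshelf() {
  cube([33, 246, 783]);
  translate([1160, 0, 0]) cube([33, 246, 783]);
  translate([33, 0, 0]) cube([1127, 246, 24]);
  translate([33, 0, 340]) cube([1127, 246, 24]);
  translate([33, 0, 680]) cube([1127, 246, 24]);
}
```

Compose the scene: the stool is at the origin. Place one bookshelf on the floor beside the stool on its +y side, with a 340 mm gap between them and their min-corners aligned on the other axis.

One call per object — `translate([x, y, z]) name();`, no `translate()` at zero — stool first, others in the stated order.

stool();
translate([0, 598, 0]) bookshelf();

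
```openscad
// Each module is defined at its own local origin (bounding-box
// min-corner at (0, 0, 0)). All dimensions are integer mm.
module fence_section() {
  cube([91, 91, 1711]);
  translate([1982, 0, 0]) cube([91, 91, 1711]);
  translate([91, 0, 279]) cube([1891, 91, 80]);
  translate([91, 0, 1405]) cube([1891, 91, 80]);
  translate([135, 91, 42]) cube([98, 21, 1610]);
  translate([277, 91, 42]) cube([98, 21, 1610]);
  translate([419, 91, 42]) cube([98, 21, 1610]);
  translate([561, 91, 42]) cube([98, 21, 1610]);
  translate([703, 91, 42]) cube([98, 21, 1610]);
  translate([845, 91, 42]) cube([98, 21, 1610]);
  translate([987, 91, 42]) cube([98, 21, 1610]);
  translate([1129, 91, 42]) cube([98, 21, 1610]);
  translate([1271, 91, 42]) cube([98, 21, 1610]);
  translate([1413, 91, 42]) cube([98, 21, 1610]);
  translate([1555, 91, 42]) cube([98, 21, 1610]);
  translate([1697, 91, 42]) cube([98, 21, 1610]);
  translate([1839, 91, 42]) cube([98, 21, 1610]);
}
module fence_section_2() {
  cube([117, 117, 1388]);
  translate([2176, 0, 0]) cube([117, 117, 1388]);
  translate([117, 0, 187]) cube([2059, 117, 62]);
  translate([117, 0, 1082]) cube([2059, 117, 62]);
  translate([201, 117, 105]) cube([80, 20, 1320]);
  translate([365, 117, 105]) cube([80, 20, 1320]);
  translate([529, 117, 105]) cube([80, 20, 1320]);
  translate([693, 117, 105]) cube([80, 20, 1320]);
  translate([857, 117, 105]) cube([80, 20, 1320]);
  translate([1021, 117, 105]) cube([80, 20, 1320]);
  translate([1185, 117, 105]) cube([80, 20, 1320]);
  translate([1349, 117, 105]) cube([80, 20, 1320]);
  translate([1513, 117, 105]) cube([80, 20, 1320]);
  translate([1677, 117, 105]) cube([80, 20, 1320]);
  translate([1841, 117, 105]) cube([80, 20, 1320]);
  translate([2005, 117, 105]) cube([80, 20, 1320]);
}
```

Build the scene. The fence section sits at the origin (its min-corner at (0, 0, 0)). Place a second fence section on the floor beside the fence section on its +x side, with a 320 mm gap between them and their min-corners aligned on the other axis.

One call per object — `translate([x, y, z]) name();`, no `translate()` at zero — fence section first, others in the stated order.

fence_section();
translate([2393, 0, 0]) fence_section_2();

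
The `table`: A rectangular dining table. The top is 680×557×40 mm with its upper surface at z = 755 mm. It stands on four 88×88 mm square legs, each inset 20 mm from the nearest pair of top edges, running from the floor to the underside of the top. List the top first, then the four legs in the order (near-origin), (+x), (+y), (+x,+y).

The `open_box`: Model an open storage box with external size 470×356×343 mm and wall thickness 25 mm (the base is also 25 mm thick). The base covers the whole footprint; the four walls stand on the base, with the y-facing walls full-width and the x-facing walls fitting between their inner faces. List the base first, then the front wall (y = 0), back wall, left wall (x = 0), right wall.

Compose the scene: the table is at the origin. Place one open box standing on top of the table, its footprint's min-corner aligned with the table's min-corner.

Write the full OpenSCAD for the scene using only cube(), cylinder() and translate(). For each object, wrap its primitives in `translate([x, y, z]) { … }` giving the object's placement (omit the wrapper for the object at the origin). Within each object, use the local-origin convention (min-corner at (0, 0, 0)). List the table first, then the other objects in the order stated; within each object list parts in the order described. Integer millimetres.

translate([0, 0, 715]) cube([680, 557, 40]);
translate([20, 20, 0]) cube([88, 88, 715]);
translate([572, 20, 0]) cube([88, 88, 715]);
translate([20, 449, 0]) cube([88, 88, 715]);
translate([572, 449, 0]) cube([88, 88, 715]);
translate([0, 0, 755]) {
  cube([470, 356, 25]);
  translate([0, 0, 25]) cube([470, 25, 318]);
  translate([0, 331, 25]) cube([470, 25, 318]);
  translate([0, 25, 25]) cube([25, 306, 318]);
  translate([445, 25, 25]) cube([25, 306, 318]);
}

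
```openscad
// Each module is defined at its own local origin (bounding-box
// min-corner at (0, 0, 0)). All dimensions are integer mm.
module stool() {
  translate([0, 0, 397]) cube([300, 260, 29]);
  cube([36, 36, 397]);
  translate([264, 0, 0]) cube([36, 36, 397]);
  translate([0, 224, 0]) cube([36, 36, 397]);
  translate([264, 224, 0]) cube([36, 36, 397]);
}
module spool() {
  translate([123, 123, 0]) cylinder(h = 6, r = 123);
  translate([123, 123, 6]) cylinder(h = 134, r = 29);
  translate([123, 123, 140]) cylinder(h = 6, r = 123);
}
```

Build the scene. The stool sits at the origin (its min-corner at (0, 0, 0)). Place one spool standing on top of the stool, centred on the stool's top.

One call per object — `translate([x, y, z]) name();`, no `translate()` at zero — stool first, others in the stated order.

stool();
translate([27, 7, 426]) spool();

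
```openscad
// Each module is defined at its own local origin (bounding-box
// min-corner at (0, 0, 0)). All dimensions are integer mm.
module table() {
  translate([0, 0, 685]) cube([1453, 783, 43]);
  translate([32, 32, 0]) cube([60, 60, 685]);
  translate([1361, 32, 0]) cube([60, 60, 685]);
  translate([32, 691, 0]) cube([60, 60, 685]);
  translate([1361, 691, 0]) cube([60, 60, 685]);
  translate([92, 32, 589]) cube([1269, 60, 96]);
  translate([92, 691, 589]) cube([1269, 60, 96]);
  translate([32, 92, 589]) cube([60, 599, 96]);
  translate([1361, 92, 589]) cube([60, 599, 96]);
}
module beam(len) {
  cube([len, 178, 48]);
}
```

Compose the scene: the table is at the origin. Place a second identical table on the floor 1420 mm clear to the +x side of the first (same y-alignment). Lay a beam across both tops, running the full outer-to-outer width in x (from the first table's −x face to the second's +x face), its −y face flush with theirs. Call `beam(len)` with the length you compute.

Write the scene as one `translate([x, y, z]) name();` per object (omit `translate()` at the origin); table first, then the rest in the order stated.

table();
translate([2873, 0, 0]) table();
translate([0, 0, 728]) beam(4326);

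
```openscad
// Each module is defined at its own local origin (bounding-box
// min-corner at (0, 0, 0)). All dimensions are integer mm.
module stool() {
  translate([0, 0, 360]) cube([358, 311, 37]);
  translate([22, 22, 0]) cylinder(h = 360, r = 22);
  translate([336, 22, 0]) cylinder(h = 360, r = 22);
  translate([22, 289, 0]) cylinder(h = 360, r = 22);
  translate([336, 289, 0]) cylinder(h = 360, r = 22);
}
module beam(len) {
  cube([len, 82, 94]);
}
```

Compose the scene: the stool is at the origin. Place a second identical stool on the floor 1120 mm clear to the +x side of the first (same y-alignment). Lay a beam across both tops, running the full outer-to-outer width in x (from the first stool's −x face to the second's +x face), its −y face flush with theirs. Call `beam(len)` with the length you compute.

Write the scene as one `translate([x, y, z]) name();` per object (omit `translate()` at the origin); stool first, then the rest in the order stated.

stool();
translate([1478, 0, 0]) stool();
translate([0, 0, 397]) beam(1836);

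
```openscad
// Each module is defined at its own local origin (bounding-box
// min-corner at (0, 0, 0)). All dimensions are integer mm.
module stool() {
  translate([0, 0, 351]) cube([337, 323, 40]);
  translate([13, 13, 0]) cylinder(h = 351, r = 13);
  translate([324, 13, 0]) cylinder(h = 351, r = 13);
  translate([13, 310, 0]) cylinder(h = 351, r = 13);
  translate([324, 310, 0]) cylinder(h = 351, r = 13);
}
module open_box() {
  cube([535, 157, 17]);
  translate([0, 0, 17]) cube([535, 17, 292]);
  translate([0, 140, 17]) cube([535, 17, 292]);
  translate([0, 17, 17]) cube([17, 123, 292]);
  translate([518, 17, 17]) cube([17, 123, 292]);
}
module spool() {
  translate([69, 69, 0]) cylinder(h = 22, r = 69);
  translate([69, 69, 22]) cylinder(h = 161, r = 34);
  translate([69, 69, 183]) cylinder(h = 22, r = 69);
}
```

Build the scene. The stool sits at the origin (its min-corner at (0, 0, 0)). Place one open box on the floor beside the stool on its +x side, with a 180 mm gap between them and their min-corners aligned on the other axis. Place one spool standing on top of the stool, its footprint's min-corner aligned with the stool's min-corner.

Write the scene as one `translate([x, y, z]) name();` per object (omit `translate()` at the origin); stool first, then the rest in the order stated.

stool();
translate([517, 0, 0]) open_box();
translate([0, 0, 391]) spool();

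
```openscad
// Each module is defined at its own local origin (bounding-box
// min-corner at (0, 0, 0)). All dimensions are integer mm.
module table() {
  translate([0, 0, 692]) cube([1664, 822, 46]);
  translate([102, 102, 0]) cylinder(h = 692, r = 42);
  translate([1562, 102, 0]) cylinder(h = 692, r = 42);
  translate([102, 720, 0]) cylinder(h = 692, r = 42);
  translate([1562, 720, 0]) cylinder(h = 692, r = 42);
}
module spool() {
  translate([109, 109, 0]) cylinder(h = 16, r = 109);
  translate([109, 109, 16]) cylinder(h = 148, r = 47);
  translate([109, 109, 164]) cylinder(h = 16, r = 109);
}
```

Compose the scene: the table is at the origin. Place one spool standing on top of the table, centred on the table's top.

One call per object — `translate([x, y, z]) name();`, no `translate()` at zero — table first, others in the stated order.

table();
translate([723, 302, 738]) spool();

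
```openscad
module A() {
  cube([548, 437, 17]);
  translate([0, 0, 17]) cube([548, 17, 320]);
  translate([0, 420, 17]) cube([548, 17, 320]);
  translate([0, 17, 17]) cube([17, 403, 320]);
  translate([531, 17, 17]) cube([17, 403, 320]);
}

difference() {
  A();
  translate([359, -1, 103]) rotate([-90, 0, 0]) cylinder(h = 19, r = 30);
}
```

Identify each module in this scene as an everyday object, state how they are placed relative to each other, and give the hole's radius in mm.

The subtracted cylinder has r = 30 mm.

A is an open box. The open box has a circular hole through its front wall. The hole's radius is 30 mm.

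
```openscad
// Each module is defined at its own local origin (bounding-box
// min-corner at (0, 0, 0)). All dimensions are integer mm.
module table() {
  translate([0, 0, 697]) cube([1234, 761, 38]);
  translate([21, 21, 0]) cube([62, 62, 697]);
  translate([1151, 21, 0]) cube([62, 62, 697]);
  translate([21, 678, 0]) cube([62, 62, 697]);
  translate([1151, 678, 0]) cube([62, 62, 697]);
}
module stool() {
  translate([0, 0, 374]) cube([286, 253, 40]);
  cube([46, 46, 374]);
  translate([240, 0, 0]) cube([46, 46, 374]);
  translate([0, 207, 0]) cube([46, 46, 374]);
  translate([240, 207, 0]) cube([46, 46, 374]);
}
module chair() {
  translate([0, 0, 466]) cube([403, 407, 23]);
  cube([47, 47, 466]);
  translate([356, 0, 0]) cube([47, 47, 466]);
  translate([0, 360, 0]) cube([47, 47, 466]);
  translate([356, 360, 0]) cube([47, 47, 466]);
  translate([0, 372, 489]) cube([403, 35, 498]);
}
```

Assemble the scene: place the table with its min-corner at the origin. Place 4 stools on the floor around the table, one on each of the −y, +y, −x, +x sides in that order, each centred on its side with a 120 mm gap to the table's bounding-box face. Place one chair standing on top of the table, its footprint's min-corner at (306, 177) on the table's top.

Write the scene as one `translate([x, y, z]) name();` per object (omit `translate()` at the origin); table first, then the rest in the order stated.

table();
translate([474, -373, 0]) stool();
translate([474, 881, 0]) stool();
translate([-406, 254, 0]) stool();
translate([1354, 254, 0]) stool();
translate([306, 177, 735]) chair();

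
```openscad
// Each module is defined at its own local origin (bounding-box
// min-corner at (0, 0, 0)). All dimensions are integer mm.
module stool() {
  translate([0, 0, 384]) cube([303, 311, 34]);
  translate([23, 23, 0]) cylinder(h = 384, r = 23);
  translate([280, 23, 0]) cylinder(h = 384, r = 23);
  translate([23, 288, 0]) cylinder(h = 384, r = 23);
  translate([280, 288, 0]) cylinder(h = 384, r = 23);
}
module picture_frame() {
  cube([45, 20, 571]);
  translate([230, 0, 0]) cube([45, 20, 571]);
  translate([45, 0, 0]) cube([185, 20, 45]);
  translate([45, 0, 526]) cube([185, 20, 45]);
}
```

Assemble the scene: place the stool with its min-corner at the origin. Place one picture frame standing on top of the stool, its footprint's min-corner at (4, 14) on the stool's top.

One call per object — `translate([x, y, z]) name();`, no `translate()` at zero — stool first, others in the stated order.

stool();
translate([4, 14, 418]) picture_frame();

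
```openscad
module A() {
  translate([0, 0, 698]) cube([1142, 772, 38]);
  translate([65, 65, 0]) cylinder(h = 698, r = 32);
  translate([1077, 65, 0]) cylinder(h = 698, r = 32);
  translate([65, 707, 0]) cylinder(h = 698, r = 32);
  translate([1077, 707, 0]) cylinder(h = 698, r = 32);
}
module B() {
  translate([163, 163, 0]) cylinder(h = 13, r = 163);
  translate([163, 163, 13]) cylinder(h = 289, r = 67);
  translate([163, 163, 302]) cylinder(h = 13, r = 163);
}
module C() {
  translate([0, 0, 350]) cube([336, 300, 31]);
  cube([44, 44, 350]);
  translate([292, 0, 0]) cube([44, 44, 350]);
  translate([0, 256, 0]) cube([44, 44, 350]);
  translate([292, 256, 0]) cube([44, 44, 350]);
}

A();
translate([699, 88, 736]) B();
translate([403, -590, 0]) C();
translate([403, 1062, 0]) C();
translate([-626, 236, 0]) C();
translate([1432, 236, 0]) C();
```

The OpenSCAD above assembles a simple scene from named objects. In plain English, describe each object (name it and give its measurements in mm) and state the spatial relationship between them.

A is a table with a 1142×772 mm rectangular top, 38 mm thick, top surface at z = 736 mm, supported by four round legs of 64 mm diameter, each leg's bounding box inset 33 mm from the nearest pair of top edges, running from the floor.

B is a spool: two coaxial disc flanges of radius 163 mm and thickness 13 mm, joined by a core cylinder of radius 67 mm and height 289 mm. The lower flange rests on z = 0 and the three cylinders share a vertical axis.

C is a simple wooden stool: a rectangular seat 336 mm (x) by 300 mm (y), 31 mm thick, top face at z = 381 mm, on four square legs, each 44×44 mm in cross-section. The legs rest on z = 0, each flush with a corner of the seat.

The spool is on top of the table. Four stools sit around the table at the −y, +y, −x, +x sides.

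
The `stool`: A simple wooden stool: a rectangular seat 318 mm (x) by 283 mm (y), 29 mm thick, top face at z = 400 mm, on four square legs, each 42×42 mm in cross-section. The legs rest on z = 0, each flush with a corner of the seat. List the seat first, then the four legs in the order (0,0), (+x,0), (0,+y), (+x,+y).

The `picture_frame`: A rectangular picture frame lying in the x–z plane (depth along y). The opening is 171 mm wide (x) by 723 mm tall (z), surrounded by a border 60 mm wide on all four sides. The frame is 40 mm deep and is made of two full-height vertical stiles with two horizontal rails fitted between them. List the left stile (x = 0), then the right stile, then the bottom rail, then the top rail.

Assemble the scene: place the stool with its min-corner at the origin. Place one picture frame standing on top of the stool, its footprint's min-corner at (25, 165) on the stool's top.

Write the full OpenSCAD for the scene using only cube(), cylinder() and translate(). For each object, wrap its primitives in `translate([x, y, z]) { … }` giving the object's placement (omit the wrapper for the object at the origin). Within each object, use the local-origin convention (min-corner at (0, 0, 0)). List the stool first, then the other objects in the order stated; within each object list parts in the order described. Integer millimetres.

translate([0, 0, 371]) cube([318, 283, 29]);
cube([42, 42, 371]);
translate([276, 0, 0]) cube([42, 42, 371]);
translate([0, 241, 0]) cube([42, 42, 371]);
translate([276, 241, 0]) cube([42, 42, 371]);
translate([25, 165, 400]) {
  cube([60, 40, 843]);
  translate([231, 0, 0]) cube([60, 40, 843]);
  translate([60, 0, 0]) cube([171, 40, 60]);
  translate([60, 0, 783]) cube([171, 40, 60]);
}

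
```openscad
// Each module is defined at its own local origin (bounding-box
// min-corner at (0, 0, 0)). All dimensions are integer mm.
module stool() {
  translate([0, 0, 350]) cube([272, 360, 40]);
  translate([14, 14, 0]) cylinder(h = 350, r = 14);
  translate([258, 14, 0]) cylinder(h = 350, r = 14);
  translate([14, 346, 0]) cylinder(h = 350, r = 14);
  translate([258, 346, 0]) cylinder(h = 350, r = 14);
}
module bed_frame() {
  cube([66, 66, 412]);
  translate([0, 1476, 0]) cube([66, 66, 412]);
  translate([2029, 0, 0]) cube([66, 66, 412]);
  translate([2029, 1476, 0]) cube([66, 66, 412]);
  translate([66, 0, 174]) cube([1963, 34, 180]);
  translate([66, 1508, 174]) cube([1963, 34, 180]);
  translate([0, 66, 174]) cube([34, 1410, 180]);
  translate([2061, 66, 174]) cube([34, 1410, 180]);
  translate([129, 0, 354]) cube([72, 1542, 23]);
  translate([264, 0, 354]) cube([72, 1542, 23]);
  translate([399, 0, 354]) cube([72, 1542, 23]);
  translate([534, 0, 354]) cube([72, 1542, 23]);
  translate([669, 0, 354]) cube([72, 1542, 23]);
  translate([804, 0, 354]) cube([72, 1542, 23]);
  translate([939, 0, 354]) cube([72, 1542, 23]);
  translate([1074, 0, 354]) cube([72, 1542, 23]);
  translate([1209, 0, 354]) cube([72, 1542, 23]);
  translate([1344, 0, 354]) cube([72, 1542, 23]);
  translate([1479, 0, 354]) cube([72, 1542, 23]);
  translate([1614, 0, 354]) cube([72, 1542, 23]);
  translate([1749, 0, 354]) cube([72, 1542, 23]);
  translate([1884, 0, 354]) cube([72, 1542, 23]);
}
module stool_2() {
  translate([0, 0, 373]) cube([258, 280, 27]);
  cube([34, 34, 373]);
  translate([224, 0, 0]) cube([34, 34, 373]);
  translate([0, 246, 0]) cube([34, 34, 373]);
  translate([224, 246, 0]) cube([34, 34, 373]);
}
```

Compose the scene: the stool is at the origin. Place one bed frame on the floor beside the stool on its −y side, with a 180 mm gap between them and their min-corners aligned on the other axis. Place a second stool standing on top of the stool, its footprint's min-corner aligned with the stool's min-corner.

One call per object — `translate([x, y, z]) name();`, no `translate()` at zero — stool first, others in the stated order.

stool();
translate([0, -1722, 0]) bed_frame();
translate([0, 0, 390]) stool_2();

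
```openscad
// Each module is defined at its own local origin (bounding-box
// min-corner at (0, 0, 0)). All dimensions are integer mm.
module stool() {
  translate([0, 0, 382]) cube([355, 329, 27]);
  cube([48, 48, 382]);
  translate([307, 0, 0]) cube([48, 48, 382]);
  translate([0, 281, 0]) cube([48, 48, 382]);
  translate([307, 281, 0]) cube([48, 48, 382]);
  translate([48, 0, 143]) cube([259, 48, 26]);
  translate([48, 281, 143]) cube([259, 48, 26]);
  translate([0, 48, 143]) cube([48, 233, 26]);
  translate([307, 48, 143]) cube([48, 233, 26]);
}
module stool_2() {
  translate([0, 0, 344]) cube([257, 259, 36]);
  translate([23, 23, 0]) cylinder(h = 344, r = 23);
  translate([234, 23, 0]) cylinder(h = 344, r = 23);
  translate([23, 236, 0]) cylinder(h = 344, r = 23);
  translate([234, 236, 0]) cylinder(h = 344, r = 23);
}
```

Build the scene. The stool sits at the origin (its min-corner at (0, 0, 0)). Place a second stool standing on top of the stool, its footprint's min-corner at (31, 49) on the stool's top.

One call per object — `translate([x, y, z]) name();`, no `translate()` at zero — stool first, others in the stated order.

stool();
translate([31, 49, 409]) stool_2();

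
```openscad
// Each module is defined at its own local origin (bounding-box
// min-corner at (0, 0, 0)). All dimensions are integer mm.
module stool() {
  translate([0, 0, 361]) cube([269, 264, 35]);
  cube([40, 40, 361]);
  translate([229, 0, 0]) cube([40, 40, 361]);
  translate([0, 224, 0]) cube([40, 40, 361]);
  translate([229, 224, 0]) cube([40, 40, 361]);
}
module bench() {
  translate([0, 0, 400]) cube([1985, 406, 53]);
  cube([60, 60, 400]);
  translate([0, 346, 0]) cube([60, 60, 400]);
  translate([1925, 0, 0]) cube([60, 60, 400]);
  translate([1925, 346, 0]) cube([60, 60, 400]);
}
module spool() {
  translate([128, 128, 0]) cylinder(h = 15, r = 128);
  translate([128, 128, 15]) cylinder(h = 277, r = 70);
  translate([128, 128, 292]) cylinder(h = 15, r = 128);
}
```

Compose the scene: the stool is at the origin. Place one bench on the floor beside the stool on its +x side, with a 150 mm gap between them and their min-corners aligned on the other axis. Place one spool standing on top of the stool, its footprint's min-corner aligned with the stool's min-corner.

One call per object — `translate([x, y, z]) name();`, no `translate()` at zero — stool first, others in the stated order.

stool();
translate([419, 0, 0]) bench();
translate([0, 0, 396]) spool();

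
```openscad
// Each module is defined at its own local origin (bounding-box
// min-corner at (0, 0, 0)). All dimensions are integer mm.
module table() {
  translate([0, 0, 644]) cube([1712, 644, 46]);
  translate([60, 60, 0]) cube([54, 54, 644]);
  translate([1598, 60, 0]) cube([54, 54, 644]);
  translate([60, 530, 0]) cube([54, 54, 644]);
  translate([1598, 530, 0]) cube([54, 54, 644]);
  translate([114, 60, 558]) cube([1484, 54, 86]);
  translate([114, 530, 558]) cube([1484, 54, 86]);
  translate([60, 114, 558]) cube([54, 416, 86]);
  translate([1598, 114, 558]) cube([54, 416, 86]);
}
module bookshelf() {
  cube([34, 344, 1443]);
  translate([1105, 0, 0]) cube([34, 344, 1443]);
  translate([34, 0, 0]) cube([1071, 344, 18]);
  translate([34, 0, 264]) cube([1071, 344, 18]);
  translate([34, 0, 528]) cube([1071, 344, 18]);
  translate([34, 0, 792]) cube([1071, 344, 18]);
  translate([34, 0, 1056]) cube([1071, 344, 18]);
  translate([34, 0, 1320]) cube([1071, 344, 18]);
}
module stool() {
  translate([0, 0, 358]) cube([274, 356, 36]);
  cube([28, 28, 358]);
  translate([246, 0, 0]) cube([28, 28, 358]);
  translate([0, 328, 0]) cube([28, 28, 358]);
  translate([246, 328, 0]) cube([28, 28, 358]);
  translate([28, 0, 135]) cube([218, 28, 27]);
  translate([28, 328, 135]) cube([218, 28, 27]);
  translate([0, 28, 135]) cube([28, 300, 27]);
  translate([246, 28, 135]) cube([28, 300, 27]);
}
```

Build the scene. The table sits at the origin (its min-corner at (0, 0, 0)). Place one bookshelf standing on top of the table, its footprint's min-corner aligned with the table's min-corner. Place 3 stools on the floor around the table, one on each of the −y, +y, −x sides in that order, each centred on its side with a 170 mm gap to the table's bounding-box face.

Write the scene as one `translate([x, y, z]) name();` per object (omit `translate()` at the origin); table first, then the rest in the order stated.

table();
translate([0, 0, 690]) bookshelf();
translate([719, -526, 0]) stool();
translate([719, 814, 0]) stool();
translate([-444, 144, 0]) stool();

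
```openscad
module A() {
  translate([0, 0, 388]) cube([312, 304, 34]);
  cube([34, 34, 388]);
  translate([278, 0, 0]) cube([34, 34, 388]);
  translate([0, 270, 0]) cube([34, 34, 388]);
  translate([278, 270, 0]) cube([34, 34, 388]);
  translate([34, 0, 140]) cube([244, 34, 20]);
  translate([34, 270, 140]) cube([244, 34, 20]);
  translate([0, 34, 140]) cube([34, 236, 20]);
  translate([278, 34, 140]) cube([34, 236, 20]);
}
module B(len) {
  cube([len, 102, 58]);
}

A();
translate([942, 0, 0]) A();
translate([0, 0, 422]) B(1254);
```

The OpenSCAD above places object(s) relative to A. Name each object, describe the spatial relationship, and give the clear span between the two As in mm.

Second stool starts at x = 942; first ends at x = 312; clear span = 942 − 312 = 630 mm.

A is a stool. B is a beam. A beam spans the tops of two stools. The clear span between the two stools is 630 mm.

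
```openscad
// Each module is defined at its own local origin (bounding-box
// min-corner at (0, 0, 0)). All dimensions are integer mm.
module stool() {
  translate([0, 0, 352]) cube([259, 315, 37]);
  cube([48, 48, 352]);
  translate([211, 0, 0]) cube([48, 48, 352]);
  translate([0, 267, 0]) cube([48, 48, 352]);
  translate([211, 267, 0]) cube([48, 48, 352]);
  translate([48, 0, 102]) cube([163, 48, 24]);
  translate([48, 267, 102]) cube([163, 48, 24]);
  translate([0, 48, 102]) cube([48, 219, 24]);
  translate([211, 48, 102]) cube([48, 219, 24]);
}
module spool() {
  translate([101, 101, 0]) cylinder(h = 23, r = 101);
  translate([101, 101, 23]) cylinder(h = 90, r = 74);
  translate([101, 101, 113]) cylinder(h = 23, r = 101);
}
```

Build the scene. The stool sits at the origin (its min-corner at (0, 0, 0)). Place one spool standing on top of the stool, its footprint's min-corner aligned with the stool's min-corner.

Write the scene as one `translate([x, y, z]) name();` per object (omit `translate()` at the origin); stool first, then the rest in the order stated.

stool();
translate([0, 0, 389]) spool();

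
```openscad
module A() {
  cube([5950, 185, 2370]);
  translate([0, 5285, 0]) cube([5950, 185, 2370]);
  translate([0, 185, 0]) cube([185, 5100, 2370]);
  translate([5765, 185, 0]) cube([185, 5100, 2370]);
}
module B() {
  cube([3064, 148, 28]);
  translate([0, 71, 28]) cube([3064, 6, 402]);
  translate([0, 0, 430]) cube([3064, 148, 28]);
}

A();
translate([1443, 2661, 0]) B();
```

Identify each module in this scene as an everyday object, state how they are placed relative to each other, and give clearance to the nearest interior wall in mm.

Clearances: x = 1258, y = 2476; minimum 1258 mm.

A is a house frame. B is an I-beam. The I-beam sits inside the house frame, centred. The clearance to the nearest interior wall is 1258 mm.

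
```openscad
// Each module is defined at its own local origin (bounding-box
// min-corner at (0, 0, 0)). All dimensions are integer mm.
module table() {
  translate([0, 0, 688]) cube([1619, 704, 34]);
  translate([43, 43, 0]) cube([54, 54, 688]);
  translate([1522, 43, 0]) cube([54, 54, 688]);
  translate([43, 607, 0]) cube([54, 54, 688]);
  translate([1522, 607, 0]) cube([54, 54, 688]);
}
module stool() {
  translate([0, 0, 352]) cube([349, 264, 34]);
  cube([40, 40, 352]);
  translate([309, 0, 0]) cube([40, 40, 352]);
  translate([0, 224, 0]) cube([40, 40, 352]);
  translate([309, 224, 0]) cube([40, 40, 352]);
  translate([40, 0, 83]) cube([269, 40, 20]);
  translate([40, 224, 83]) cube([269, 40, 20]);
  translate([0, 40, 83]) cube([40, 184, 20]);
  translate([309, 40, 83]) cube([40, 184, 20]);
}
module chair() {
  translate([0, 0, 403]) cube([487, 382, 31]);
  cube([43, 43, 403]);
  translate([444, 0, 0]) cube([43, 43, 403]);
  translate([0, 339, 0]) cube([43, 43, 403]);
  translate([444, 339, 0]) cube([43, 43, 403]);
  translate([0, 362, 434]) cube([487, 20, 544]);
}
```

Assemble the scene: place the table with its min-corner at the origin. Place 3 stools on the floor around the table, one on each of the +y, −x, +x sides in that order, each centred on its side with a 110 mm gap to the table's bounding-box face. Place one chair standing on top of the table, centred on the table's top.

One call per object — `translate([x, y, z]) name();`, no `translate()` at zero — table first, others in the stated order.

table();
translate([635, 814, 0]) stool();
translate([-459, 220, 0]) stool();
translate([1729, 220, 0]) stool();
translate([566, 161, 722]) chair();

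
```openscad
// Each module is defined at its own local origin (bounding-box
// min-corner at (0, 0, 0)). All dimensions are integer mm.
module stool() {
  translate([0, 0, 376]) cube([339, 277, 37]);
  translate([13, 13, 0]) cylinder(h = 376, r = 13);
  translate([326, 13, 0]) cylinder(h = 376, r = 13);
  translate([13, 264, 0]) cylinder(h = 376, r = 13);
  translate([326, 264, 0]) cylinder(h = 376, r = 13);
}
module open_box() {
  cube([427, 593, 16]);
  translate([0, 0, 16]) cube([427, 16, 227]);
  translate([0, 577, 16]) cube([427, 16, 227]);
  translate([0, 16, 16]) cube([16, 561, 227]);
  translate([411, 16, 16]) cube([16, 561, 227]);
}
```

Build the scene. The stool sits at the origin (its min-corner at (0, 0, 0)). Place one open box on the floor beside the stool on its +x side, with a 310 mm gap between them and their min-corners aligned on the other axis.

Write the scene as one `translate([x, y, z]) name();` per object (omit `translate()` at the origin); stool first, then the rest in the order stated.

stool();
translate([649, 0, 0]) open_box();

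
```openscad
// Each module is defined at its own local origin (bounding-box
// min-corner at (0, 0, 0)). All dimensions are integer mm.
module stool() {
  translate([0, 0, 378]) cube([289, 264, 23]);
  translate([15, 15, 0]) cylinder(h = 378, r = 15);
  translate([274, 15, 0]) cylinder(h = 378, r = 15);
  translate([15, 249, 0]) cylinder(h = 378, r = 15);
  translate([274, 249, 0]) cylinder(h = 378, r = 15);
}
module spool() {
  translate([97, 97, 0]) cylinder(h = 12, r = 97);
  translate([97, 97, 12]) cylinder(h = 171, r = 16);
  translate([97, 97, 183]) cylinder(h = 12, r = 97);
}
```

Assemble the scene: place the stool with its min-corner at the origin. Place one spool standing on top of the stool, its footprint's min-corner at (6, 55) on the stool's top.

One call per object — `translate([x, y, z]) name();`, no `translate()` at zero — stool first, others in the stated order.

stool();
translate([6, 55, 401]) spool();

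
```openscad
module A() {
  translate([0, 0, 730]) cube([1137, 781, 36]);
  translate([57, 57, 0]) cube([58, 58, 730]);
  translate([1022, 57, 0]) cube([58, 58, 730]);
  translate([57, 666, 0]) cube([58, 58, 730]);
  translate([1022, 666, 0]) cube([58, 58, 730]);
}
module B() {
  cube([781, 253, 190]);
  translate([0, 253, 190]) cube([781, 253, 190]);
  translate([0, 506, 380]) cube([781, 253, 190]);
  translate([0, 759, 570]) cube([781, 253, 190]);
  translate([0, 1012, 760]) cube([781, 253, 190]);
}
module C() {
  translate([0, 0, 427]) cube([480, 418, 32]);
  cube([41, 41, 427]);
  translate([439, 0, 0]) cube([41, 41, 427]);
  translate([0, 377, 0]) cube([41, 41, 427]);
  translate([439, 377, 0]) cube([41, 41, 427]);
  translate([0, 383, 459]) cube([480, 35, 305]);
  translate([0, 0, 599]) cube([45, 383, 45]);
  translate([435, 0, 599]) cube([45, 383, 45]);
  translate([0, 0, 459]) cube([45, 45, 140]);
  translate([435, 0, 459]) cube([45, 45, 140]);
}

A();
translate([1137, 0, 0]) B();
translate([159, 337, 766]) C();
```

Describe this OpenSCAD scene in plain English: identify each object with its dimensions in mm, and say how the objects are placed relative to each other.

A is a rectangular dining table. The top is 1137×781×36 mm with its upper surface at z = 766 mm. It stands on four 58×58 mm square legs, each inset 57 mm from the nearest pair of top edges, running from the floor to the underside of the top.

B is a straight staircase of 5 solid steps. Each step is 781 mm wide (x), 253 mm deep (y, the going) and 190 mm tall (the rise). The first step rests on the floor; each subsequent step sits one going further in +y and one rise higher in +z, directly behind and above the previous step with no overlap.

C is a chair. The seat is a 480×418×32 mm slab with its top at z = 459 mm, on four 41×41 mm corner legs (flush with the seat edges, standing on z = 0). A flat backrest 35 mm thick, 305 mm tall, spans the full seat width and rises from the seat top along its +y edge, rear face flush with the rear of the seat. Two armrests of 45×45 mm section run along each side from the seat's front edge to the front of the backrest, top faces 185 mm above the seat top and outer faces flush with the seat's x-edges; a 45×45 mm post under the front of each armrest stands on the seat at the front corner.

The staircase is against the table's +x side, with their −y faces flush. The chair is on top of the table.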